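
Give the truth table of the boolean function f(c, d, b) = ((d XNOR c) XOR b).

c | d | b | Output
------------------
0 | 0 | 0 | 1
0 | 0 | 1 | 0
0 | 1 | 0 | 0
0 | 1 | 1 | 1
1 | 0 | 0 | 0
1 | 0 | 1 | 1
1 | 1 | 0 | 1
1 | 1 | 1 | 0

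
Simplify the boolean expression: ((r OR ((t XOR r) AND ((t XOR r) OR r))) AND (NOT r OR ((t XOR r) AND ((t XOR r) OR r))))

By distribution ((E OR v) AND (E OR NOT v) = E) then absorption (E AND (E OR v) = E):
= (t XOR r)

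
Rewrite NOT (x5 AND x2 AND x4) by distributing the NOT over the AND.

NOT x5 OR NOT x2 OR NOT x4
De Morgan's: NOT(AND of terms) = OR of negations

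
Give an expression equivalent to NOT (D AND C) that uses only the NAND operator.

(((D NAND C) NAND (D NAND C)) NAND ((D NAND C) NAND (D NAND C)))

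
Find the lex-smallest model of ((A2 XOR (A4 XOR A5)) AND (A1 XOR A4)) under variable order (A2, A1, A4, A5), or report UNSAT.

A2=0, A1=0, A4=1, A5=0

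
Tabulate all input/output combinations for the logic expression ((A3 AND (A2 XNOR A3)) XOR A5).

A5 | A2 | A3 | Output
---------------------
0 | 0 | 0 | 0
0 | 0 | 1 | 0
0 | 1 | 0 | 0
0 | 1 | 1 | 1
1 | 0 | 0 | 1
1 | 0 | 1 | 1
1 | 1 | 0 | 1
1 | 1 | 1 | 0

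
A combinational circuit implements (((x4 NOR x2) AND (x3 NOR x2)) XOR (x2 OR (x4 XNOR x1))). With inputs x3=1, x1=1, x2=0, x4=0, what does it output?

Substituting: (((0 NOR 0) AND (1 NOR 0)) XOR (0 OR (0 XNOR 1)))
= 0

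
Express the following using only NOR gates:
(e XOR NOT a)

((((e NOR (a NOR a)) NOR (e NOR (a NOR a))) NOR ((e NOR (a NOR a)) NOR (e NOR (a NOR a)))) NOR ((((e NOR e) NOR ((a NOR a) NOR (a NOR a))) NOR ((e NOR e) NOR ((a NOR a) NOR (a NOR a)))) NOR (((e NOR e) NOR ((a NOR a) NOR (a NOR a))) NOR ((e NOR e) NOR ((a NOR a) NOR (a NOR a))))))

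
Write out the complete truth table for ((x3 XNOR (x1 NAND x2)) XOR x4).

x1 | x3 | x4 | x2 | Output
--------------------------
0 | 0 | 0 | 0 | 0
0 | 0 | 0 | 1 | 0
0 | 0 | 1 | 0 | 1
0 | 0 | 1 | 1 | 1
0 | 1 | 0 | 0 | 1
0 | 1 | 0 | 1 | 1
0 | 1 | 1 | 0 | 0
0 | 1 | 1 | 1 | 0
1 | 0 | 0 | 0 | 0
1 | 0 | 0 | 1 | 1
1 | 0 | 1 | 0 | 1
1 | 0 | 1 | 1 | 0
1 | 1 | 0 | 0 | 1
1 | 1 | 0 | 1 | 0
1 | 1 | 1 | 0 | 0
1 | 1 | 1 | 1 | 1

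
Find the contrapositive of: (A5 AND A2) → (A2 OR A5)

Contrapositive: NOT (A2 OR A5) → NOT (A5 AND A2)
Note: A statement and its contrapositive are logically equivalent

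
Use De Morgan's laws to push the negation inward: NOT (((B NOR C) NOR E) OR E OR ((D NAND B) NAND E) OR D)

NOT ((B NOR C) NOR E) AND NOT E AND NOT ((D NAND B) NAND E) AND NOT D
De Morgan's: NOT(OR of terms) = AND of negations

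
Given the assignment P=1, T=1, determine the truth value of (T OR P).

Substituting: (1 OR 1)
= 1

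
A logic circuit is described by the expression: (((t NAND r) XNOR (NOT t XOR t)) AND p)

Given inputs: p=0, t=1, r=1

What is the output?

Substituting: (((1 NAND 1) XNOR (NOT 1 XOR 1)) AND 0)
= 0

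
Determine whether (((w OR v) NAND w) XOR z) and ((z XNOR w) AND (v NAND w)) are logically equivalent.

No. Counterexample: with v=1, w=1, z=1, Expression 1 = 1 but Expression 2 = 0.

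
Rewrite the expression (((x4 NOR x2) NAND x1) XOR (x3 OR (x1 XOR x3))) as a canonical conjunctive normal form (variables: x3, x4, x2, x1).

(x3 OR x4 OR NOT x2 OR NOT x1) AND (x3 OR NOT x4 OR x2 OR NOT x1) AND (x3 OR NOT x4 OR NOT x2 OR NOT x1) AND (NOT x3 OR x4 OR x2 OR x1) AND (NOT x3 OR x4 OR NOT x2 OR x1) AND (NOT x3 OR x4 OR NOT x2 OR NOT x1) AND (NOT x3 OR NOT x4 OR x2 OR x1) AND (NOT x3 OR NOT x4 OR x2 OR NOT x1) AND (NOT x3 OR NOT x4 OR NOT x2 OR x1) AND (NOT x3 OR NOT x4 OR NOT x2 OR NOT x1)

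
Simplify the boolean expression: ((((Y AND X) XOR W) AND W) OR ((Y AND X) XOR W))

By absorption (E OR (E AND v) = E):
= ((Y AND X) XOR W)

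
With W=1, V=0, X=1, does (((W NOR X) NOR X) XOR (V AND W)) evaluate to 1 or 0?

Substituting: (((1 NOR 1) NOR 1) XOR (0 AND 1))
= 0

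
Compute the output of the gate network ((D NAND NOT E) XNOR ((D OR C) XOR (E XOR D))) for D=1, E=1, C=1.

Substituting: ((1 NAND NOT 1) XNOR ((1 OR 1) XOR (1 XOR 1)))
= 1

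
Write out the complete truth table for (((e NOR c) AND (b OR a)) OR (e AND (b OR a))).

b | e | c | a | Output
----------------------
0 | 0 | 0 | 0 | 0
0 | 0 | 0 | 1 | 1
0 | 0 | 1 | 0 | 0
0 | 0 | 1 | 1 | 0
0 | 1 | 0 | 0 | 0
0 | 1 | 0 | 1 | 1
0 | 1 | 1 | 0 | 0
0 | 1 | 1 | 1 | 1
1 | 0 | 0 | 0 | 1
1 | 0 | 0 | 1 | 1
1 | 0 | 1 | 0 | 0
1 | 0 | 1 | 1 | 0
1 | 1 | 0 | 0 | 1
1 | 1 | 0 | 1 | 1
1 | 1 | 1 | 0 | 1
1 | 1 | 1 | 1 | 1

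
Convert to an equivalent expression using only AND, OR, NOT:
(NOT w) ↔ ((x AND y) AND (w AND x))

((NOT w) AND ((x AND y) AND (w AND x))) OR (w AND NOT ((x AND y) AND (w AND x)))
(Biconditional = both true or both false)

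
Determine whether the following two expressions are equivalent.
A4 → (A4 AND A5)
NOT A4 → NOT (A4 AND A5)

No, Inverse is not equivalent to original (counterexample: A4=1, A2=0, A5=0)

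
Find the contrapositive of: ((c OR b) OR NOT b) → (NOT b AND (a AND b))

Contrapositive: NOT (NOT b AND (a AND b)) → NOT ((c OR b) OR NOT b)
Note: A statement and its contrapositive are logically equivalent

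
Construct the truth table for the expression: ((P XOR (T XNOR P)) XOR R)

R | T | P | Output
------------------
0 | 0 | 0 | 1
0 | 0 | 1 | 1
0 | 1 | 0 | 0
0 | 1 | 1 | 0
1 | 0 | 0 | 0
1 | 0 | 1 | 0
1 | 1 | 0 | 1
1 | 1 | 1 | 1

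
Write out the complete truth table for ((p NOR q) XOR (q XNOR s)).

s | p | q | Output
------------------
0 | 0 | 0 | 0
0 | 0 | 1 | 0
0 | 1 | 0 | 1
0 | 1 | 1 | 0
1 | 0 | 0 | 1
1 | 0 | 1 | 1
1 | 1 | 0 | 0
1 | 1 | 1 | 1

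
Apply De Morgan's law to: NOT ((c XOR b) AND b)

NOT (c XOR b) OR NOT b
De Morgan's: NOT(AND of terms) = OR of negations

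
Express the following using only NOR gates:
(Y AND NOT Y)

((Y NOR Y) NOR ((Y NOR Y) NOR (Y NOR Y)))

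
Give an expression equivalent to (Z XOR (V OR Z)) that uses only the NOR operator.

((((Z NOR ((V NOR Z) NOR (V NOR Z))) NOR (Z NOR ((V NOR Z) NOR (V NOR Z)))) NOR ((Z NOR ((V NOR Z) NOR (V NOR Z))) NOR (Z NOR ((V NOR Z) NOR (V NOR Z))))) NOR ((((Z NOR Z) NOR (((V NOR Z) NOR (V NOR Z)) NOR ((V NOR Z) NOR (V NOR Z)))) NOR ((Z NOR Z) NOR (((V NOR Z) NOR (V NOR Z)) NOR ((V NOR Z) NOR (V NOR Z))))) NOR (((Z NOR Z) NOR (((V NOR Z) NOR (V NOR Z)) NOR ((V NOR Z) NOR (V NOR Z)))) NOR ((Z NOR Z) NOR (((V NOR Z) NOR (V NOR Z)) NOR ((V NOR Z) NOR (V NOR Z)))))))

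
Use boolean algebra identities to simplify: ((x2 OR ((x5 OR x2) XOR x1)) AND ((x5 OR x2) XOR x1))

By absorption (E AND (E OR v) = E):
= ((x5 OR x2) XOR x1)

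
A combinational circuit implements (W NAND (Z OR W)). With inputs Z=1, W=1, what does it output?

Substituting: (1 NAND (1 OR 1))
= 0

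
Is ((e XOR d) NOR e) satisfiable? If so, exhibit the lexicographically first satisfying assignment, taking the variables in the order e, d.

e=0, d=0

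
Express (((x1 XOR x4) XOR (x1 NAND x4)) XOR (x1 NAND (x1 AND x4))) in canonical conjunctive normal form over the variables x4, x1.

(x4 OR x1) AND (NOT x4 OR NOT x1)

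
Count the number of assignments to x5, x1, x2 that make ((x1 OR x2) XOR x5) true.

Satisfying assignments: (0,0,1), (0,1,0), (0,1,1), (1,0,0)
Count: 4 out of 8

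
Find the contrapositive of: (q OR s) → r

Contrapositive: NOT r → NOT (q OR s)
Note: A statement and its contrapositive are logically equivalent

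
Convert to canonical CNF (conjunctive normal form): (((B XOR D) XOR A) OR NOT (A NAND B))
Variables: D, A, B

(D OR A OR B) AND (NOT D OR A OR NOT B) AND (NOT D OR NOT A OR B)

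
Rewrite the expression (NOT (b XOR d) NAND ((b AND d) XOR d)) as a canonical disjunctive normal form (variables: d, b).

(NOT d AND NOT b) OR (NOT d AND b) OR (d AND NOT b) OR (d AND b)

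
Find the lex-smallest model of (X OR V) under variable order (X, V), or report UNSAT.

X=0, V=1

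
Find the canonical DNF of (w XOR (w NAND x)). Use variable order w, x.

(NOT w AND NOT x) OR (NOT w AND x) OR (w AND x)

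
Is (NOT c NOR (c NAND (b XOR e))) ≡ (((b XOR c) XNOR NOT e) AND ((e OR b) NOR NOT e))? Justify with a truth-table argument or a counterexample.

No. Counterexample: with c=1, b=0, e=1, Expression 1 = 1 but Expression 2 = 0.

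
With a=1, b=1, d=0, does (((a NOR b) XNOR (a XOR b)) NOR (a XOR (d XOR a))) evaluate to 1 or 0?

Substituting: (((1 NOR 1) XNOR (1 XOR 1)) NOR (1 XOR (0 XOR 1)))
= 0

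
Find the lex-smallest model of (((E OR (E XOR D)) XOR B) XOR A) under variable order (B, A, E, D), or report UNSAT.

B=0, A=0, E=0, D=1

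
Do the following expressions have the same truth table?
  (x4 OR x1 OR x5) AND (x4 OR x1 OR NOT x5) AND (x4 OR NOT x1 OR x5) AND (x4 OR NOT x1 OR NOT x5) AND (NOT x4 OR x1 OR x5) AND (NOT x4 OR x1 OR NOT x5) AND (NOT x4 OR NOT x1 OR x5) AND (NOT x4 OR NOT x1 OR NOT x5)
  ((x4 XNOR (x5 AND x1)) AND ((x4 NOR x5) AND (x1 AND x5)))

Yes, they are equivalent — the two output columns agree on all 8 assignments:
x4 | x1 | x5 | Expression 1 | Expression 2
------------------------------------------
0 | 0 | 0 | 0 | 0
0 | 0 | 1 | 0 | 0
0 | 1 | 0 | 0 | 0
0 | 1 | 1 | 0 | 0
1 | 0 | 0 | 0 | 0
1 | 0 | 1 | 0 | 0
1 | 1 | 0 | 0 | 0
1 | 1 | 1 | 0 | 0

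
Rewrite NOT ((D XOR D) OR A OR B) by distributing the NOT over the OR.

NOT (D XOR D) AND NOT A AND NOT B
De Morgan's: NOT(OR of terms) = AND of negations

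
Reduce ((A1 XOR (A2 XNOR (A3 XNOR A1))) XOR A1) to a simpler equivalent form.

By XOR self-cancellation ((E XOR v) XOR v = E):
= (A2 XNOR (A3 XNOR A1))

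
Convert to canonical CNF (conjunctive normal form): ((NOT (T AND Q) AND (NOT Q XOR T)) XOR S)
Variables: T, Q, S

(T OR Q OR NOT S) AND (T OR NOT Q OR S) AND (NOT T OR Q OR S) AND (NOT T OR NOT Q OR S)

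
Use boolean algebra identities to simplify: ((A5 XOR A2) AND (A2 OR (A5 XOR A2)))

By absorption (E AND (E OR v) = E):
= (A5 XOR A2)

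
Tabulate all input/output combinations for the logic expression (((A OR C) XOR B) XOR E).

B | C | E | A | Output
----------------------
0 | 0 | 0 | 0 | 0
0 | 0 | 0 | 1 | 1
0 | 0 | 1 | 0 | 1
0 | 0 | 1 | 1 | 0
0 | 1 | 0 | 0 | 1
0 | 1 | 0 | 1 | 1
0 | 1 | 1 | 0 | 0
0 | 1 | 1 | 1 | 0
1 | 0 | 0 | 0 | 1
1 | 0 | 0 | 1 | 0
1 | 0 | 1 | 0 | 0
1 | 0 | 1 | 1 | 1
1 | 1 | 0 | 0 | 0
1 | 1 | 0 | 1 | 0
1 | 1 | 1 | 0 | 1
1 | 1 | 1 | 1 | 1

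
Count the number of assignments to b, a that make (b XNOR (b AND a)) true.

Satisfying assignments: (0,0), (0,1), (1,1)
Count: 3 out of 4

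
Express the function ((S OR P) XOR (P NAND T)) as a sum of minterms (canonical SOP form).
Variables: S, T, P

Σm(0, 2, 3, 7) = (NOT S AND NOT T AND NOT P) OR (NOT S AND T AND NOT P) OR (NOT S AND T AND P) OR (S AND T AND P)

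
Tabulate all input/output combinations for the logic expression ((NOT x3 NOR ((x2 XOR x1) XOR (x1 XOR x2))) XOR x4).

x1 | x2 | x3 | x4 | Output
--------------------------
0 | 0 | 0 | 0 | 0
0 | 0 | 0 | 1 | 1
0 | 0 | 1 | 0 | 1
0 | 0 | 1 | 1 | 0
0 | 1 | 0 | 0 | 0
0 | 1 | 0 | 1 | 1
0 | 1 | 1 | 0 | 1
0 | 1 | 1 | 1 | 0
1 | 0 | 0 | 0 | 0
1 | 0 | 0 | 1 | 1
1 | 0 | 1 | 0 | 1
1 | 0 | 1 | 1 | 0
1 | 1 | 0 | 0 | 0
1 | 1 | 0 | 1 | 1
1 | 1 | 1 | 0 | 1
1 | 1 | 1 | 1 | 0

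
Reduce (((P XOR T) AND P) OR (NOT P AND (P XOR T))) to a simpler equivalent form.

By distribution ((E AND v) OR (E AND NOT v) = E):
= (P XOR T)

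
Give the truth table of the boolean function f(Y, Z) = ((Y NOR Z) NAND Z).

Y | Z | Output
--------------
0 | 0 | 1
0 | 1 | 1
1 | 0 | 1
1 | 1 | 1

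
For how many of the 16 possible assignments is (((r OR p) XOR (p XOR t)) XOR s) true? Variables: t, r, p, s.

Satisfying assignments: (0,0,0,1), (0,0,1,1), (0,1,0,0), (0,1,1,1), (1,0,0,0), (1,0,1,0), (1,1,0,1), (1,1,1,0)
Count: 8 out of 16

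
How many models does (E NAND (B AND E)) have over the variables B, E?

Satisfying assignments: (0,0), (0,1), (1,0)
Count: 3 out of 4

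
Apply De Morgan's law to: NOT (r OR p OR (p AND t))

NOT r AND NOT p AND NOT (p AND t)
De Morgan's: NOT(OR of terms) = AND of negations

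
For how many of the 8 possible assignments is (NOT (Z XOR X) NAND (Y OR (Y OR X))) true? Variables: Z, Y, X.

Satisfying assignments: (0,0,0), (0,0,1), (0,1,1), (1,0,0), (1,1,0)
Count: 5 out of 8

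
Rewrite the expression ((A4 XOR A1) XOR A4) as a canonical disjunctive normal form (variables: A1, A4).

(A1 AND NOT A4) OR (A1 AND A4)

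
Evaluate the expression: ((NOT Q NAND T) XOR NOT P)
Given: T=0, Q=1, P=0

Substituting: ((NOT 1 NAND 0) XOR NOT 0)
= 0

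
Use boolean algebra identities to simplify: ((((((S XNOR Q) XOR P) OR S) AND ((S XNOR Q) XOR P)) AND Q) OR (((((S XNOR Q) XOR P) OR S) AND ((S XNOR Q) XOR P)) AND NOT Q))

By distribution ((E AND v) OR (E AND NOT v) = E) then absorption (E AND (E OR v) = E):
= ((S XNOR Q) XOR P)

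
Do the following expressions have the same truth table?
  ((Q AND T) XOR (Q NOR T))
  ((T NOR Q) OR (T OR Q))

No. Counterexample: with Q=0, T=1, Expression 1 = 0 but Expression 2 = 1.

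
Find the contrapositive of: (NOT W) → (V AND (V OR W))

Contrapositive: NOT (V AND (V OR W)) → W
Note: A statement and its contrapositive are logically equivalent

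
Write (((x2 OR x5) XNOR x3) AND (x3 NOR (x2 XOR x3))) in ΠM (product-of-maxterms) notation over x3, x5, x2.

ΠM(1, 2, 3, 4, 5, 6, 7) = (x3 OR x5 OR NOT x2) AND (x3 OR NOT x5 OR x2) AND (x3 OR NOT x5 OR NOT x2) AND (NOT x3 OR x5 OR x2) AND (NOT x3 OR x5 OR NOT x2) AND (NOT x3 OR NOT x5 OR x2) AND (NOT x3 OR NOT x5 OR NOT x2)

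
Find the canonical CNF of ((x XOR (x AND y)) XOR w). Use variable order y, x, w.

(y OR x OR w) AND (y OR NOT x OR NOT w) AND (NOT y OR x OR w) AND (NOT y OR NOT x OR w)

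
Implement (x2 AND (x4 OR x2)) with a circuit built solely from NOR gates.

((x2 NOR x2) NOR (((x4 NOR x2) NOR (x4 NOR x2)) NOR ((x4 NOR x2) NOR (x4 NOR x2))))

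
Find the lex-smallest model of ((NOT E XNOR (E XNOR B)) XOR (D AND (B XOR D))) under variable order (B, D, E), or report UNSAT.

B=0, D=0, E=0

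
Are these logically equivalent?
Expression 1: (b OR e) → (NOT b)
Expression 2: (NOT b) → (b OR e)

No, Converse is not equivalent to original (counterexample: b=0, e=0)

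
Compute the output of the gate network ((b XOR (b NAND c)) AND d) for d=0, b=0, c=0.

Substituting: ((0 XOR (0 NAND 0)) AND 0)
= 0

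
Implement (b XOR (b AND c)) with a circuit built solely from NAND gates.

((b NAND (b NAND ((b NAND c) NAND (b NAND c)))) NAND (((b NAND c) NAND (b NAND c)) NAND (b NAND ((b NAND c) NAND (b NAND c)))))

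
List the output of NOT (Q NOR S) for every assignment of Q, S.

Q | S | Output
--------------
0 | 0 | 0
0 | 1 | 1
1 | 0 | 1
1 | 1 | 1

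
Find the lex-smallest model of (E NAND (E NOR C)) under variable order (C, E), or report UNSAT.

C=0, E=0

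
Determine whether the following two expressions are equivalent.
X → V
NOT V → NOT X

Yes, Contrapositive is always equivalent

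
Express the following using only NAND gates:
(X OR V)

((X NAND X) NAND (V NAND V))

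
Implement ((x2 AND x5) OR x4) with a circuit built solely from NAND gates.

((((x2 NAND x5) NAND (x2 NAND x5)) NAND ((x2 NAND x5) NAND (x2 NAND x5))) NAND (x4 NAND x4))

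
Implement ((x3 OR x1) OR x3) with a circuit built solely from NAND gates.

((((x3 NAND x3) NAND (x1 NAND x1)) NAND ((x3 NAND x3) NAND (x1 NAND x1))) NAND (x3 NAND x3))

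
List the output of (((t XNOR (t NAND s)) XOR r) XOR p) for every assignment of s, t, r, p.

s | t | r | p | Output
----------------------
0 | 0 | 0 | 0 | 0
0 | 0 | 0 | 1 | 1
0 | 0 | 1 | 0 | 1
0 | 0 | 1 | 1 | 0
0 | 1 | 0 | 0 | 1
0 | 1 | 0 | 1 | 0
0 | 1 | 1 | 0 | 0
0 | 1 | 1 | 1 | 1
1 | 0 | 0 | 0 | 0
1 | 0 | 0 | 1 | 1
1 | 0 | 1 | 0 | 1
1 | 0 | 1 | 1 | 0
1 | 1 | 0 | 0 | 0
1 | 1 | 0 | 1 | 1
1 | 1 | 1 | 0 | 1
1 | 1 | 1 | 1 | 0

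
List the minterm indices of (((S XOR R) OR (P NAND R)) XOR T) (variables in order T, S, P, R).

Σm(0, 1, 2, 3, 4, 5, 6, 15) = (NOT T AND NOT S AND NOT P AND NOT R) OR (NOT T AND NOT S AND NOT P AND R) OR (NOT T AND NOT S AND P AND NOT R) OR (NOT T AND NOT S AND P AND R) OR (NOT T AND S AND NOT P AND NOT R) OR (NOT T AND S AND NOT P AND R) OR (NOT T AND S AND P AND NOT R) OR (T AND S AND P AND R)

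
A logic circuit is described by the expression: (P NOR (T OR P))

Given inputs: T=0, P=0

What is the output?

Substituting: (0 NOR (0 OR 0))
= 1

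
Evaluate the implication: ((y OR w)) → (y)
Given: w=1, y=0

Antecedent ((y OR w)) = 1; consequent (y) = 0.
1 → 0 = 0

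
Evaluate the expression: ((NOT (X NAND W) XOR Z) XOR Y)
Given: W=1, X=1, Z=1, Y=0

Substituting: ((NOT (1 NAND 1) XOR 1) XOR 0)
= 0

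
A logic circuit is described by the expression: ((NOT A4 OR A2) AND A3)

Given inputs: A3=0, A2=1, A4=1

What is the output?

Substituting: ((NOT 1 OR 1) AND 0)
= 0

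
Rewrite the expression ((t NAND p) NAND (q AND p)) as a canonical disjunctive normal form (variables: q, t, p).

(NOT q AND NOT t AND NOT p) OR (NOT q AND NOT t AND p) OR (NOT q AND t AND NOT p) OR (NOT q AND t AND p) OR (q AND NOT t AND NOT p) OR (q AND t AND NOT p) OR (q AND t AND p)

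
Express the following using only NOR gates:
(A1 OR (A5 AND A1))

((A1 NOR ((A5 NOR A5) NOR (A1 NOR A1))) NOR (A1 NOR ((A5 NOR A5) NOR (A1 NOR A1))))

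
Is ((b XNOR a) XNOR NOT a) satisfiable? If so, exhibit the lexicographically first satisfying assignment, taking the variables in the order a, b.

a=0, b=0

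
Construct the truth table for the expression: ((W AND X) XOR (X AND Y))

W | X | Y | Output
------------------
0 | 0 | 0 | 0
0 | 0 | 1 | 0
0 | 1 | 0 | 0
0 | 1 | 1 | 1
1 | 0 | 0 | 0
1 | 0 | 1 | 0
1 | 1 | 0 | 1
1 | 1 | 1 | 0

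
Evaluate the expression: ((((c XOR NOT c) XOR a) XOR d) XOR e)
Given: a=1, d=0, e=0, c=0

Substituting: ((((0 XOR NOT 0) XOR 1) XOR 0) XOR 0)
= 0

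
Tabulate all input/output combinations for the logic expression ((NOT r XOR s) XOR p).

s | p | r | Output
------------------
0 | 0 | 0 | 1
0 | 0 | 1 | 0
0 | 1 | 0 | 0
0 | 1 | 1 | 1
1 | 0 | 0 | 0
1 | 0 | 1 | 1
1 | 1 | 0 | 1
1 | 1 | 1 | 0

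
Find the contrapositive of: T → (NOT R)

Contrapositive: R → NOT T
Note: A statement and its contrapositive are logically equivalent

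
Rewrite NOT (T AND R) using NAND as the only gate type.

(((T NAND R) NAND (T NAND R)) NAND ((T NAND R) NAND (T NAND R)))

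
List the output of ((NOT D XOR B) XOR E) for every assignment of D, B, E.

D | B | E | Output
------------------
0 | 0 | 0 | 1
0 | 0 | 1 | 0
0 | 1 | 0 | 0
0 | 1 | 1 | 1
1 | 0 | 0 | 0
1 | 0 | 1 | 1
1 | 1 | 0 | 1
1 | 1 | 1 | 0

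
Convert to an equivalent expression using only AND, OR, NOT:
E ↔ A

(E AND A) OR (NOT E AND NOT A)
(Biconditional = both true or both false)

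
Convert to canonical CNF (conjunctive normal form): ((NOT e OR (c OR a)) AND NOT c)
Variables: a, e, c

(a OR e OR NOT c) AND (a OR NOT e OR c) AND (a OR NOT e OR NOT c) AND (NOT a OR e OR NOT c) AND (NOT a OR NOT e OR NOT c)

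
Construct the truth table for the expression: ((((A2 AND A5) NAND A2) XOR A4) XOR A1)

A4 | A2 | A5 | A1 | Output
--------------------------
0 | 0 | 0 | 0 | 1
0 | 0 | 0 | 1 | 0
0 | 0 | 1 | 0 | 1
0 | 0 | 1 | 1 | 0
0 | 1 | 0 | 0 | 1
0 | 1 | 0 | 1 | 0
0 | 1 | 1 | 0 | 0
0 | 1 | 1 | 1 | 1
1 | 0 | 0 | 0 | 0
1 | 0 | 0 | 1 | 1
1 | 0 | 1 | 0 | 0
1 | 0 | 1 | 1 | 1
1 | 1 | 0 | 0 | 0
1 | 1 | 0 | 1 | 1
1 | 1 | 1 | 0 | 1
1 | 1 | 1 | 1 | 0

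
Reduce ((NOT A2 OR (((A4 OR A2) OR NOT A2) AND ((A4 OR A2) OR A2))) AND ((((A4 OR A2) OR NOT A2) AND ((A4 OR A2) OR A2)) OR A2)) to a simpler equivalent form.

By distribution ((E OR v) AND (E OR NOT v) = E) then distribution ((E OR v) AND (E OR NOT v) = E):
= (A4 OR A2)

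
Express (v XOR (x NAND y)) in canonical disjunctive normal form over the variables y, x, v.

(NOT y AND NOT x AND NOT v) OR (NOT y AND x AND NOT v) OR (y AND NOT x AND NOT v) OR (y AND x AND v)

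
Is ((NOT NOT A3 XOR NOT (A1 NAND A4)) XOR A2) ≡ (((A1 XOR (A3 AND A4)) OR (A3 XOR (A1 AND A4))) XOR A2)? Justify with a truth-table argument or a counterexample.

No. Counterexample: with A3=0, A4=0, A2=0, A1=1, Expression 1 = 0 but Expression 2 = 1.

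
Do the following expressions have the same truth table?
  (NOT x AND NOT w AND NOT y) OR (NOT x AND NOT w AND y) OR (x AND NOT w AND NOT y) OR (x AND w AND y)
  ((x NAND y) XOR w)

Yes, they are equivalent — the two output columns agree on all 8 assignments:
x | w | y | Expression 1 | Expression 2
---------------------------------------
0 | 0 | 0 | 1 | 1
0 | 0 | 1 | 1 | 1
0 | 1 | 0 | 0 | 0
0 | 1 | 1 | 0 | 0
1 | 0 | 0 | 1 | 1
1 | 0 | 1 | 0 | 0
1 | 1 | 0 | 0 | 0
1 | 1 | 1 | 1 | 1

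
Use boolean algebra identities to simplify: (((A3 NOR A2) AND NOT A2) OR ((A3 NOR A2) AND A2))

By distribution ((E AND v) OR (E AND NOT v) = E):
= (A3 NOR A2)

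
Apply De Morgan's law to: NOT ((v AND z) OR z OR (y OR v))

NOT (v AND z) AND NOT z AND NOT (y OR v)
De Morgan's: NOT(OR of terms) = AND of negations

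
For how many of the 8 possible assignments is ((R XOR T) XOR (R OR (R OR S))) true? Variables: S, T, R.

Satisfying assignments: (0,1,0), (0,1,1), (1,0,0), (1,1,1)
Count: 4 out of 8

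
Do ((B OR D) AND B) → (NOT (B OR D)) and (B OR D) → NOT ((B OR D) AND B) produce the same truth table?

Yes, Contrapositive is always equivalent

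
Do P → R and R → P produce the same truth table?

No, Converse is not equivalent to original (counterexample: R=0, P=1, Q=0)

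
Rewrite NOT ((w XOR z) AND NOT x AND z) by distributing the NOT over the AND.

NOT (w XOR z) OR x OR NOT z
De Morgan's: NOT(AND of terms) = OR of negations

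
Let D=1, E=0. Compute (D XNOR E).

Substituting: (1 XNOR 0)
= 0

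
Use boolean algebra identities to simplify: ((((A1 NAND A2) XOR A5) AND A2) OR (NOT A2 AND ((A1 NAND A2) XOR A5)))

By distribution ((E AND v) OR (E AND NOT v) = E):
= ((A1 NAND A2) XOR A5)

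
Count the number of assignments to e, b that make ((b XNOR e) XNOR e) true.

Satisfying assignments: (0,1), (1,1)
Count: 2 out of 4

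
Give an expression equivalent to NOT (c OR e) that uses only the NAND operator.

(((c NAND c) NAND (e NAND e)) NAND ((c NAND c) NAND (e NAND e)))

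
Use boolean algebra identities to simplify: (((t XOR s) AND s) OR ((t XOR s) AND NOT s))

By distribution ((E AND v) OR (E AND NOT v) = E):
= (t XOR s)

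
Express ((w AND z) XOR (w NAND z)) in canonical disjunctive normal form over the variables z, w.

(NOT z AND NOT w) OR (NOT z AND w) OR (z AND NOT w) OR (z AND w)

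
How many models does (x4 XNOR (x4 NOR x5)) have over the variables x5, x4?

Satisfying assignments: (1,0)
Count: 1 out of 4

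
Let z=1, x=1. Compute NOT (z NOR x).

Substituting: NOT (1 NOR 1)
= 1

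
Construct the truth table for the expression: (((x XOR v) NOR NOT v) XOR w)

w | v | x | Output
------------------
0 | 0 | 0 | 0
0 | 0 | 1 | 0
0 | 1 | 0 | 0
0 | 1 | 1 | 1
1 | 0 | 0 | 1
1 | 0 | 1 | 1
1 | 1 | 0 | 1
1 | 1 | 1 | 0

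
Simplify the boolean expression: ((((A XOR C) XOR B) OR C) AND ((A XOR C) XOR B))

By absorption (E AND (E OR v) = E):
= ((A XOR C) XOR B)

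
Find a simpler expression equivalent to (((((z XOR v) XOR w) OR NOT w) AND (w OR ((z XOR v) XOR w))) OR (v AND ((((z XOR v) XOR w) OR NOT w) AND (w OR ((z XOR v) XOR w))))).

By absorption (E OR (E AND v) = E) then distribution ((E OR v) AND (E OR NOT v) = E):
= ((z XOR v) XOR w)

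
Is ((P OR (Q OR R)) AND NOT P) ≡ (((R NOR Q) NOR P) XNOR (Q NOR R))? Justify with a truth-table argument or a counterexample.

No. Counterexample: with P=0, R=0, Q=1, Expression 1 = 1 but Expression 2 = 0.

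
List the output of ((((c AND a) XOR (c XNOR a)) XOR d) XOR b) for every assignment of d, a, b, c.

d | a | b | c | Output
----------------------
0 | 0 | 0 | 0 | 1
0 | 0 | 0 | 1 | 0
0 | 0 | 1 | 0 | 0
0 | 0 | 1 | 1 | 1
0 | 1 | 0 | 0 | 0
0 | 1 | 0 | 1 | 0
0 | 1 | 1 | 0 | 1
0 | 1 | 1 | 1 | 1
1 | 0 | 0 | 0 | 0
1 | 0 | 0 | 1 | 1
1 | 0 | 1 | 0 | 1
1 | 0 | 1 | 1 | 0
1 | 1 | 0 | 0 | 1
1 | 1 | 0 | 1 | 1
1 | 1 | 1 | 0 | 0
1 | 1 | 1 | 1 | 0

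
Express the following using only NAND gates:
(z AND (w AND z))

((z NAND ((w NAND z) NAND (w NAND z))) NAND (z NAND ((w NAND z) NAND (w NAND z))))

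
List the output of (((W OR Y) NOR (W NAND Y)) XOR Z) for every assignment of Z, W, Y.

Z | W | Y | Output
------------------
0 | 0 | 0 | 0
0 | 0 | 1 | 0
0 | 1 | 0 | 0
0 | 1 | 1 | 0
1 | 0 | 0 | 1
1 | 0 | 1 | 1
1 | 1 | 0 | 1
1 | 1 | 1 | 1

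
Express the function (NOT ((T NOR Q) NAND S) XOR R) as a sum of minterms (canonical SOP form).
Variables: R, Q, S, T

Σm(2, 8, 9, 11, 12, 13, 14, 15) = (NOT R AND NOT Q AND S AND NOT T) OR (R AND NOT Q AND NOT S AND NOT T) OR (R AND NOT Q AND NOT S AND T) OR (R AND NOT Q AND S AND T) OR (R AND Q AND NOT S AND NOT T) OR (R AND Q AND NOT S AND T) OR (R AND Q AND S AND NOT T) OR (R AND Q AND S AND T)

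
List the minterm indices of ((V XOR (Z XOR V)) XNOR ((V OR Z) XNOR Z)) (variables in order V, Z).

Σm(1, 2, 3) = (NOT V AND Z) OR (V AND NOT Z) OR (V AND Z)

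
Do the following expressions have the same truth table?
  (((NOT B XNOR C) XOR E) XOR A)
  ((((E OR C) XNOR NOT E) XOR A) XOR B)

No. Counterexample: with C=0, E=1, A=0, B=0, Expression 1 = 1 but Expression 2 = 0.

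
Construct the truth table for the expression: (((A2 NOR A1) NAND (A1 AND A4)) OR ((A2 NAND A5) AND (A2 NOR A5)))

A1 | A4 | A5 | A2 | Output
--------------------------
0 | 0 | 0 | 0 | 1
0 | 0 | 0 | 1 | 1
0 | 0 | 1 | 0 | 1
0 | 0 | 1 | 1 | 1
0 | 1 | 0 | 0 | 1
0 | 1 | 0 | 1 | 1
0 | 1 | 1 | 0 | 1
0 | 1 | 1 | 1 | 1
1 | 0 | 0 | 0 | 1
1 | 0 | 0 | 1 | 1
1 | 0 | 1 | 0 | 1
1 | 0 | 1 | 1 | 1
1 | 1 | 0 | 0 | 1
1 | 1 | 0 | 1 | 1
1 | 1 | 1 | 0 | 1
1 | 1 | 1 | 1 | 1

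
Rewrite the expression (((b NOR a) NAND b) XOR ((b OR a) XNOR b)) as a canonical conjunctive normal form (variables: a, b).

(a OR b) AND (a OR NOT b) AND (NOT a OR NOT b)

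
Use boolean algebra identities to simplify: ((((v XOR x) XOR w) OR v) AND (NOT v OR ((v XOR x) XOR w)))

By distribution ((E OR v) AND (E OR NOT v) = E):
= ((v XOR x) XOR w)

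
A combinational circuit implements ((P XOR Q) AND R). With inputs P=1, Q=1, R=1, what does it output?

Substituting: ((1 XOR 1) AND 1)
= 0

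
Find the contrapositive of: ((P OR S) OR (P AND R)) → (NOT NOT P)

Contrapositive: NOT P → NOT ((P OR S) OR (P AND R))
Note: A statement and its contrapositive are logically equivalent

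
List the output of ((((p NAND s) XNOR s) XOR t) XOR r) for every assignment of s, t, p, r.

s | t | p | r | Output
----------------------
0 | 0 | 0 | 0 | 0
0 | 0 | 0 | 1 | 1
0 | 0 | 1 | 0 | 0
0 | 0 | 1 | 1 | 1
0 | 1 | 0 | 0 | 1
0 | 1 | 0 | 1 | 0
0 | 1 | 1 | 0 | 1
0 | 1 | 1 | 1 | 0
1 | 0 | 0 | 0 | 1
1 | 0 | 0 | 1 | 0
1 | 0 | 1 | 0 | 0
1 | 0 | 1 | 1 | 1
1 | 1 | 0 | 0 | 0
1 | 1 | 0 | 1 | 1
1 | 1 | 1 | 0 | 1
1 | 1 | 1 | 1 | 0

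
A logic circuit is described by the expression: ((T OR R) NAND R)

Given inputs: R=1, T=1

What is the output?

Substituting: ((1 OR 1) NAND 1)
= 0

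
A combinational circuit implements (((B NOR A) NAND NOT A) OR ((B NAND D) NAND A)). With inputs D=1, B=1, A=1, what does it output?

Substituting: (((1 NOR 1) NAND NOT 1) OR ((1 NAND 1) NAND 1))
= 1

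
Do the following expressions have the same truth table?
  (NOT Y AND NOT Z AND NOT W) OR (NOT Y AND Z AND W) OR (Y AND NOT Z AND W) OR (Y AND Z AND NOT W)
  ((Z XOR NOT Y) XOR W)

Yes, they are equivalent — the two output columns agree on all 8 assignments:
Y | Z | W | Expression 1 | Expression 2
---------------------------------------
0 | 0 | 0 | 1 | 1
0 | 0 | 1 | 0 | 0
0 | 1 | 0 | 0 | 0
0 | 1 | 1 | 1 | 1
1 | 0 | 0 | 0 | 0
1 | 0 | 1 | 1 | 1
1 | 1 | 0 | 1 | 1
1 | 1 | 1 | 0 | 0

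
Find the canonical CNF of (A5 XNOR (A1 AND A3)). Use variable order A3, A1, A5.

(A3 OR A1 OR NOT A5) AND (A3 OR NOT A1 OR NOT A5) AND (NOT A3 OR A1 OR NOT A5) AND (NOT A3 OR NOT A1 OR A5)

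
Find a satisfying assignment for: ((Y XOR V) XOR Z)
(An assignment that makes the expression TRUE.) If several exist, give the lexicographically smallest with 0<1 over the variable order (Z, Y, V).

Z=0, Y=0, V=1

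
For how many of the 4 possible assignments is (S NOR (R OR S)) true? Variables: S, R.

Satisfying assignments: (0,0)
Count: 1 out of 4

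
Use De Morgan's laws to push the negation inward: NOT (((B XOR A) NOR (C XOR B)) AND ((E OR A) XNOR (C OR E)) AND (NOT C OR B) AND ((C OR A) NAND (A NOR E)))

NOT ((B XOR A) NOR (C XOR B)) OR NOT ((E OR A) XNOR (C OR E)) OR NOT (NOT C OR B) OR NOT ((C OR A) NAND (A NOR E))
De Morgan's: NOT(AND of terms) = OR of negations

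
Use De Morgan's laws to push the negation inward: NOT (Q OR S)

NOT Q AND NOT S
De Morgan's: NOT(OR of terms) = AND of negations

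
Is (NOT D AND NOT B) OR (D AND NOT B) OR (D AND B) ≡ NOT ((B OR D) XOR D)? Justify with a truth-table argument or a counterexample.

Yes, they are equivalent — the two output columns agree on all 4 assignments:
D | B | Expression 1 | Expression 2
-----------------------------------
0 | 0 | 1 | 1
0 | 1 | 0 | 0
1 | 0 | 1 | 1
1 | 1 | 1 | 1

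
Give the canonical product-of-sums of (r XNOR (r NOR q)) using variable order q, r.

ΠM(0, 1, 3) = (q OR r) AND (q OR NOT r) AND (NOT q OR NOT r)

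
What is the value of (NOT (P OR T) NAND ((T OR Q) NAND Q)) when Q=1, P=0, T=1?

Substituting: (NOT (0 OR 1) NAND ((1 OR 1) NAND 1))
= 1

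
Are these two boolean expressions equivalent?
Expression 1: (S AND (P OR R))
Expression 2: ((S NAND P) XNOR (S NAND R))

No. Counterexample: with S=0, P=0, R=0, Expression 1 = 0 but Expression 2 = 1.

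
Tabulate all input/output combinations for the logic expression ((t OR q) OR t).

t | q | Output
--------------
0 | 0 | 0
0 | 1 | 1
1 | 0 | 1
1 | 1 | 1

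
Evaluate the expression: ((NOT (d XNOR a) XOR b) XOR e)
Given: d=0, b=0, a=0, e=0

Substituting: ((NOT (0 XNOR 0) XOR 0) XOR 0)
= 0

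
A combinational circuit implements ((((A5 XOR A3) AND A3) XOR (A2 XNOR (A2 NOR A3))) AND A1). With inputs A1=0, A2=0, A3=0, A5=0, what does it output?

Substituting: ((((0 XOR 0) AND 0) XOR (0 XNOR (0 NOR 0))) AND 0)
= 0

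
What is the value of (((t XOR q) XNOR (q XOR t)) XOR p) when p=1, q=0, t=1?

Substituting: (((1 XOR 0) XNOR (0 XOR 1)) XOR 1)
= 0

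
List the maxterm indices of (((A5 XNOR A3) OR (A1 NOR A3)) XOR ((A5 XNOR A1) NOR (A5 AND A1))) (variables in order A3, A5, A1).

ΠM(1, 2, 3, 4, 6) = (A3 OR A5 OR NOT A1) AND (A3 OR NOT A5 OR A1) AND (A3 OR NOT A5 OR NOT A1) AND (NOT A3 OR A5 OR A1) AND (NOT A3 OR NOT A5 OR A1)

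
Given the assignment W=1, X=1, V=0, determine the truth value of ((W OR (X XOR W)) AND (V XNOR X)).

Substituting: ((1 OR (1 XOR 1)) AND (0 XNOR 1))
= 0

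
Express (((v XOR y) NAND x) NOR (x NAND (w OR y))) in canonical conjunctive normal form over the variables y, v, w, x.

(y OR v OR w OR x) AND (y OR v OR w OR NOT x) AND (y OR v OR NOT w OR x) AND (y OR v OR NOT w OR NOT x) AND (y OR NOT v OR w OR x) AND (y OR NOT v OR w OR NOT x) AND (y OR NOT v OR NOT w OR x) AND (NOT y OR v OR w OR x) AND (NOT y OR v OR NOT w OR x) AND (NOT y OR NOT v OR w OR x) AND (NOT y OR NOT v OR w OR NOT x) AND (NOT y OR NOT v OR NOT w OR x) AND (NOT y OR NOT v OR NOT w OR NOT x)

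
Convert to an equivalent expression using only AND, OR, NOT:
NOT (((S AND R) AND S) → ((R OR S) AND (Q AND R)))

((S AND R) AND S) AND NOT ((R OR S) AND (Q AND R))
(Negated implication: NOT(A → B) = A AND NOT B)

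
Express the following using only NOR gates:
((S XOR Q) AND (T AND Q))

((((((S NOR Q) NOR (S NOR Q)) NOR ((S NOR Q) NOR (S NOR Q))) NOR ((((S NOR S) NOR (Q NOR Q)) NOR ((S NOR S) NOR (Q NOR Q))) NOR (((S NOR S) NOR (Q NOR Q)) NOR ((S NOR S) NOR (Q NOR Q))))) NOR ((((S NOR Q) NOR (S NOR Q)) NOR ((S NOR Q) NOR (S NOR Q))) NOR ((((S NOR S) NOR (Q NOR Q)) NOR ((S NOR S) NOR (Q NOR Q))) NOR (((S NOR S) NOR (Q NOR Q)) NOR ((S NOR S) NOR (Q NOR Q)))))) NOR (((T NOR T) NOR (Q NOR Q)) NOR ((T NOR T) NOR (Q NOR Q))))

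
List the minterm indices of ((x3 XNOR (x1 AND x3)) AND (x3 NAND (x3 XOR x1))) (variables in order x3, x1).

Σm(0, 1, 3) = (NOT x3 AND NOT x1) OR (NOT x3 AND x1) OR (x3 AND x1)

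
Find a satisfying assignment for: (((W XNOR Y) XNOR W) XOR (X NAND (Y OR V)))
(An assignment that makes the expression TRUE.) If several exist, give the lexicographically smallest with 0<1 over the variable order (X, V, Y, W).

X=0, V=0, Y=0, W=0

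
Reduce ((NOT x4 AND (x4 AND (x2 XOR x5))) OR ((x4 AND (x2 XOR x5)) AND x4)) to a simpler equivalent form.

By distribution ((E AND v) OR (E AND NOT v) = E):
= (x4 AND (x2 XOR x5))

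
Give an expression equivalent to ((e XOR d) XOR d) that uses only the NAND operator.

((((e NAND (e NAND d)) NAND (d NAND (e NAND d))) NAND (((e NAND (e NAND d)) NAND (d NAND (e NAND d))) NAND d)) NAND (d NAND (((e NAND (e NAND d)) NAND (d NAND (e NAND d))) NAND d)))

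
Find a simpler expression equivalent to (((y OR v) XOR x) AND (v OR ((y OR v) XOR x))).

By absorption (E AND (E OR v) = E):
= ((y OR v) XOR x)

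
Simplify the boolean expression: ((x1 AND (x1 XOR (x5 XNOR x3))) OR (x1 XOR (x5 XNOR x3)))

By absorption (E OR (E AND v) = E):
= (x1 XOR (x5 XNOR x3))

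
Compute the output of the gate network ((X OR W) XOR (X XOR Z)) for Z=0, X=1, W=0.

Substituting: ((1 OR 0) XOR (1 XOR 0))
= 0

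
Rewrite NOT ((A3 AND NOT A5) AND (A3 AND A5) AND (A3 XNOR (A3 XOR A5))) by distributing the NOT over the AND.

NOT (A3 AND NOT A5) OR NOT (A3 AND A5) OR NOT (A3 XNOR (A3 XOR A5))
De Morgan's: NOT(AND of terms) = OR of negations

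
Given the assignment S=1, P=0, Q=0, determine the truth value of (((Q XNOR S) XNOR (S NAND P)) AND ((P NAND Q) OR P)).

Substituting: (((0 XNOR 1) XNOR (1 NAND 0)) AND ((0 NAND 0) OR 0))
= 0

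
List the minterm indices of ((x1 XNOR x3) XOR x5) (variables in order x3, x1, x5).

Σm(0, 3, 5, 6) = (NOT x3 AND NOT x1 AND NOT x5) OR (NOT x3 AND x1 AND x5) OR (x3 AND NOT x1 AND x5) OR (x3 AND x1 AND NOT x5)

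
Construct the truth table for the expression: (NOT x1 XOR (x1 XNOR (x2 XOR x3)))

x1 | x2 | x3 | Output
---------------------
0 | 0 | 0 | 0
0 | 0 | 1 | 1
0 | 1 | 0 | 1
0 | 1 | 1 | 0
1 | 0 | 0 | 0
1 | 0 | 1 | 1
1 | 1 | 0 | 1
1 | 1 | 1 | 0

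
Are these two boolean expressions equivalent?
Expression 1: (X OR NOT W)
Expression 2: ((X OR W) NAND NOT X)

Yes, they are equivalent — the two output columns agree on all 4 assignments:
X | W | Expression 1 | Expression 2
-----------------------------------
0 | 0 | 1 | 1
0 | 1 | 0 | 0
1 | 0 | 1 | 1
1 | 1 | 1 | 1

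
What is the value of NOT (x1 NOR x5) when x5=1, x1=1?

Substituting: NOT (1 NOR 1)
= 1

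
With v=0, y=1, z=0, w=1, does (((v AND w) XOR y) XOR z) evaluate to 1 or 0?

Substituting: (((0 AND 1) XOR 1) XOR 0)
= 1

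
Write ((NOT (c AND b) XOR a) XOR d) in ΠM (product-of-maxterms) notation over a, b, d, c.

ΠM(2, 3, 5, 6, 8, 9, 12, 15) = (a OR b OR NOT d OR c) AND (a OR b OR NOT d OR NOT c) AND (a OR NOT b OR d OR NOT c) AND (a OR NOT b OR NOT d OR c) AND (NOT a OR b OR d OR c) AND (NOT a OR b OR d OR NOT c) AND (NOT a OR NOT b OR d OR c) AND (NOT a OR NOT b OR NOT d OR NOT c)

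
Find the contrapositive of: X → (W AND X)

Contrapositive: NOT (W AND X) → NOT X
Note: A statement and its contrapositive are logically equivalent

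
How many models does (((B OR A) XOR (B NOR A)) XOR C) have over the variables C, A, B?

Satisfying assignments: (0,0,0), (0,0,1), (0,1,0), (0,1,1)
Count: 4 out of 8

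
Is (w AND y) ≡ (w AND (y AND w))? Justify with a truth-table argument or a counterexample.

Yes, they are equivalent — the two output columns agree on all 4 assignments:
w | y | Expression 1 | Expression 2
-----------------------------------
0 | 0 | 0 | 0
0 | 1 | 0 | 0
1 | 0 | 0 | 0
1 | 1 | 1 | 1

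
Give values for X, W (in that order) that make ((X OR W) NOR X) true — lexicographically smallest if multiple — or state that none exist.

X=0, W=0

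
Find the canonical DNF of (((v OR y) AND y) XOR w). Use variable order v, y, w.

(NOT v AND NOT y AND w) OR (NOT v AND y AND NOT w) OR (v AND NOT y AND w) OR (v AND y AND NOT w)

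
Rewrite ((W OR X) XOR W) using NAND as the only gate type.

((((W NAND W) NAND (X NAND X)) NAND (((W NAND W) NAND (X NAND X)) NAND W)) NAND (W NAND (((W NAND W) NAND (X NAND X)) NAND W)))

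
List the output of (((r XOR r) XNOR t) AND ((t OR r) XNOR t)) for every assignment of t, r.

t | r | Output
--------------
0 | 0 | 1
0 | 1 | 0
1 | 0 | 0
1 | 1 | 0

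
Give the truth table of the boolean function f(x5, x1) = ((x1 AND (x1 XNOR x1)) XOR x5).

x5 | x1 | Output
----------------
0 | 0 | 0
0 | 1 | 1
1 | 0 | 1
1 | 1 | 0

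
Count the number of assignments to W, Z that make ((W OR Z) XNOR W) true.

Satisfying assignments: (0,0), (1,0), (1,1)
Count: 3 out of 4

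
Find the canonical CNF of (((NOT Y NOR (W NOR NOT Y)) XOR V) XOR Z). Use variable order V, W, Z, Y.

(V OR W OR Z OR Y) AND (V OR W OR Z OR NOT Y) AND (V OR NOT W OR Z OR Y) AND (V OR NOT W OR NOT Z OR NOT Y) AND (NOT V OR W OR NOT Z OR Y) AND (NOT V OR W OR NOT Z OR NOT Y) AND (NOT V OR NOT W OR Z OR NOT Y) AND (NOT V OR NOT W OR NOT Z OR Y)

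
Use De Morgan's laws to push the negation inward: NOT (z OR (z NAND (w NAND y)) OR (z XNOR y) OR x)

NOT z AND NOT (z NAND (w NAND y)) AND NOT (z XNOR y) AND NOT x
De Morgan's: NOT(OR of terms) = AND of negations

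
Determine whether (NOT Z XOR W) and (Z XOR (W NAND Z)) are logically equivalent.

No. Counterexample: with W=1, Z=0, Expression 1 = 0 but Expression 2 = 1.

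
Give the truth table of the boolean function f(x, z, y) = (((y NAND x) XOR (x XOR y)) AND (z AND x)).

x | z | y | Output
------------------
0 | 0 | 0 | 0
0 | 0 | 1 | 0
0 | 1 | 0 | 0
0 | 1 | 1 | 0
1 | 0 | 0 | 0
1 | 0 | 1 | 0
1 | 1 | 0 | 0
1 | 1 | 1 | 0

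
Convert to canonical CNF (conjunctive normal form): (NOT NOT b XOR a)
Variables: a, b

(a OR b) AND (NOT a OR NOT b)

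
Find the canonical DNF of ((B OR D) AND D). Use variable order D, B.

(D AND NOT B) OR (D AND B)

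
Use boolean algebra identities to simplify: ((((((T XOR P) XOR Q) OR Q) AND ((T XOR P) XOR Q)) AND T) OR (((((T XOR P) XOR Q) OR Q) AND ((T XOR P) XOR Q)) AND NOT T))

By distribution ((E AND v) OR (E AND NOT v) = E) then absorption (E AND (E OR v) = E):
= ((T XOR P) XOR Q)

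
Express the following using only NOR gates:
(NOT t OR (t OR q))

(((t NOR t) NOR ((t NOR q) NOR (t NOR q))) NOR ((t NOR t) NOR ((t NOR q) NOR (t NOR q))))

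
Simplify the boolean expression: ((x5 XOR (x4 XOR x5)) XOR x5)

By XOR self-cancellation ((E XOR v) XOR v = E):
= (x4 XOR x5)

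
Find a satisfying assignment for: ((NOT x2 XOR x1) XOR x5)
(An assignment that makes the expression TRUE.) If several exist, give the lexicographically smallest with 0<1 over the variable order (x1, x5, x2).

x1=0, x5=0, x2=0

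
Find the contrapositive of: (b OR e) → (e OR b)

Contrapositive: NOT (e OR b) → NOT (b OR e)
Note: A statement and its contrapositive are logically equivalent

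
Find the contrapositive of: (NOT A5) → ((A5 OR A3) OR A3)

Contrapositive: NOT ((A5 OR A3) OR A3) → A5
Note: A statement and its contrapositive are logically equivalent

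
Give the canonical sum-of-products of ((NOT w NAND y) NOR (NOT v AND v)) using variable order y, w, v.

Σm(4, 5) = (y AND NOT w AND NOT v) OR (y AND NOT w AND v)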